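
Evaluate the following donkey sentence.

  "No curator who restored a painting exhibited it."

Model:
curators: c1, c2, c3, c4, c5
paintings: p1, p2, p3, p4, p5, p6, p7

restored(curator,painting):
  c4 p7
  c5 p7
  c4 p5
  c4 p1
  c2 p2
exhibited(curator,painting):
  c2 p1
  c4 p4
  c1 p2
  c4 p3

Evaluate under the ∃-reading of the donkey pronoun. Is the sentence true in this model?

"it" takes "a painting" as antecedent — a donkey pronoun bound across the clause boundary.
Truth condition: for no (c,p) with restored(c,p) does exhibited(c,p) hold.
Restrictor pairs — does the scope hold? (c2,p2):fails  (c4,p1):fails  (c4,p5):fails  (c4,p7):fails  (c5,p7):fails
Scope holds for no restrictor pair, so the sentence is true.

True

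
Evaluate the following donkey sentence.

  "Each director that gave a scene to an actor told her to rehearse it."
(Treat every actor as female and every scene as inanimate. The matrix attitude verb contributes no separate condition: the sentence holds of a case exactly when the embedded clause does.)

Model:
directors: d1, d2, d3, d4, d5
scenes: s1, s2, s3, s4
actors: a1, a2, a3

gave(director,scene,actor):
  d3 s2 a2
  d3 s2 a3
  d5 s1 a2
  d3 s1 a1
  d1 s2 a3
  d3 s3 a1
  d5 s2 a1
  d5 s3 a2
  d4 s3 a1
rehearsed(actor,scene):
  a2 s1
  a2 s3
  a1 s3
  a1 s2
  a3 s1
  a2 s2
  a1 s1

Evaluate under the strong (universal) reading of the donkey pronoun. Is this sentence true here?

"her" takes "an actor" as antecedent and "it" takes "a scene"; both are donkey pronouns co-varying with the restrictor.
Strong reading: for every (d,s,a) with gave(d,s,a), rehearsed(a,s).
Restrictor triples: (d1,s2,a3)→rehearsed(a3,s2) ✗  (d3,s1,a1)→rehearsed(a1,s1) ✓  (d3,s2,a2)→rehearsed(a2,s2) ✓  (d3,s2,a3)→rehearsed(a3,s2) ✗  (d3,s3,a1)→rehearsed(a1,s3) ✓  (d4,s3,a1)→rehearsed(a1,s3) ✓  (d5,s1,a2)→rehearsed(a2,s1) ✓  (d5,s2,a1)→rehearsed(a1,s2) ✓  (d5,s3,a2)→rehearsed(a2,s3) ✓
Counterexample: (d1,s2,a3) — rehearsed(a3,s2) does not hold.

False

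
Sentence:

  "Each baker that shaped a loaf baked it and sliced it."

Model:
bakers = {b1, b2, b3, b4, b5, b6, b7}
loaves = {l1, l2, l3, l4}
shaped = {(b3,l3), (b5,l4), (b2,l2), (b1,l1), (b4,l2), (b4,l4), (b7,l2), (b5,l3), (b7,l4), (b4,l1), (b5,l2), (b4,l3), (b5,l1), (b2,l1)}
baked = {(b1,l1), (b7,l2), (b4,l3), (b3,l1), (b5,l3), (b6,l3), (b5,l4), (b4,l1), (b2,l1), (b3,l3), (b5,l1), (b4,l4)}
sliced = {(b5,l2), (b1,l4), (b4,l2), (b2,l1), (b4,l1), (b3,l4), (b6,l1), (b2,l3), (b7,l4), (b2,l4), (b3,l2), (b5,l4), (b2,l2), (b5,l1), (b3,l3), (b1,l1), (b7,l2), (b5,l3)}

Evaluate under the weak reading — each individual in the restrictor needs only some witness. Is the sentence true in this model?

True

"it" takes "a loaf" as antecedent — a donkey pronoun bound across the clause boundary.
Weak reading: every baker b with some shaped-loaf has at least one shaped-loaf l such that baked(b,l) ∧ sliced(b,l).
Per baker: b1:✓  b2:✓  b3:✓  b4:✓  b5:✓  b7:✓
Every baker in the restrictor has a witness.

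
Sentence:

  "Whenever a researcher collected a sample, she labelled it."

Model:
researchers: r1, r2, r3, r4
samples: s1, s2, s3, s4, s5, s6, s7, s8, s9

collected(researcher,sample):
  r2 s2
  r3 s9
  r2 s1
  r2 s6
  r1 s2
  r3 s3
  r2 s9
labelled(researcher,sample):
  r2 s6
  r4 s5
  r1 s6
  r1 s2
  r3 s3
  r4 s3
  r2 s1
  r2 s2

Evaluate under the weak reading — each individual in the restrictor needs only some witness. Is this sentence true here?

"it" takes "a sample" as antecedent — a donkey pronoun bound across the clause boundary.
Weak reading: every researcher r with some collected-sample has at least one collected-sample s such that labelled(r,s).
Per researcher: r1:✓  r2:✓  r3:✓
Every researcher in the restrictor has a witness.

True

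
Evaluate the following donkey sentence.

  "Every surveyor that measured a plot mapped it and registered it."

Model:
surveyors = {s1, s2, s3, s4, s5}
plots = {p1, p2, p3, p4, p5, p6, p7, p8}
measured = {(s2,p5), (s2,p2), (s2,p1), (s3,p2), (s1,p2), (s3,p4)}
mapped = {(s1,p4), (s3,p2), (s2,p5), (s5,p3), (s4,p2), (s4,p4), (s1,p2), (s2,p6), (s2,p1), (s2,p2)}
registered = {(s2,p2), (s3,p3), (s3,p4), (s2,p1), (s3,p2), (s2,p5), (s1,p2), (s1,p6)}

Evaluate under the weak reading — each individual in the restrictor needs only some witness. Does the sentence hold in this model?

True

"it" takes "a plot" as antecedent — a donkey pronoun bound across the clause boundary.
Weak reading: every surveyor s with some measured-plot has at least one measured-plot p such that mapped(s,p) ∧ registered(s,p).
Per surveyor: s1:✓  s2:✓  s3:✓
Every surveyor in the restrictor has a witness.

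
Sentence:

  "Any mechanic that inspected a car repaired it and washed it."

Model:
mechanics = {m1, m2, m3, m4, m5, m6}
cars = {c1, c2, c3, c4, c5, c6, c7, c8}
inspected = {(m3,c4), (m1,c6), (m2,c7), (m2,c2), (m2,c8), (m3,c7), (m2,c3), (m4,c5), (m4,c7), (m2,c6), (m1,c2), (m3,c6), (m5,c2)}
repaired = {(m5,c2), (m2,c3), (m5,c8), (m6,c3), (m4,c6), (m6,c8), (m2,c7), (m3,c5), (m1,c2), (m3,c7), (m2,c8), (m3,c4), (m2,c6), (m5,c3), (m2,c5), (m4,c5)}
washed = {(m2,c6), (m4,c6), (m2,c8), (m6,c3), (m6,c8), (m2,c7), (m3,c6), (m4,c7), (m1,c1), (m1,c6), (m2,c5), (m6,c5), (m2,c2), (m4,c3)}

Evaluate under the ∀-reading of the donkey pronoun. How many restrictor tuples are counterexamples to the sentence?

"it" takes "a car" as antecedent — a donkey pronoun bound across the clause boundary.
Strong reading: for every (m,c) with inspected(m,c), repaired(m,c) ∧ washed(m,c).
Restrictor pairs: (m1,c2) ✗  (m1,c6) ✗  (m2,c2) ✗  (m2,c3) ✗  (m2,c6) ✓  (m2,c7) ✓  (m2,c8) ✓  (m3,c4) ✗  (m3,c6) ✗  (m3,c7) ✗  (m4,c5) ✗  (m4,c7) ✗  (m5,c2) ✗
Counterexamples (restrictor pairs failing the scope): 10.

10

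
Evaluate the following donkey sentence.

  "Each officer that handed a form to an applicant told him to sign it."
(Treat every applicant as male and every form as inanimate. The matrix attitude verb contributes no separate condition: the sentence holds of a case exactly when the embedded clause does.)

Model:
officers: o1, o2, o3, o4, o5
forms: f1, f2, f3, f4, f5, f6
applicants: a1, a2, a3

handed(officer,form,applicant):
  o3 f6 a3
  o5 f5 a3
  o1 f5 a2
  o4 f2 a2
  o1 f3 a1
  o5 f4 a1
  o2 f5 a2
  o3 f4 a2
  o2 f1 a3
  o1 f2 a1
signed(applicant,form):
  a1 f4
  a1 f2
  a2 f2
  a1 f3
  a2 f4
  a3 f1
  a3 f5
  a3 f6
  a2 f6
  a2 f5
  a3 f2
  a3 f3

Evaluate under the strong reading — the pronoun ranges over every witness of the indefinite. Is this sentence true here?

"him" takes "an applicant" as antecedent and "it" takes "a form"; both are donkey pronouns co-varying with the restrictor.
Strong reading: for every (o,f,a) with handed(o,f,a), signed(a,f).
Restrictor triples: (o1,f2,a1)→signed(a1,f2) ✓  (o1,f3,a1)→signed(a1,f3) ✓  (o1,f5,a2)→signed(a2,f5) ✓  (o2,f1,a3)→signed(a3,f1) ✓  (o2,f5,a2)→signed(a2,f5) ✓  (o3,f4,a2)→signed(a2,f4) ✓  (o3,f6,a3)→signed(a3,f6) ✓  (o4,f2,a2)→signed(a2,f2) ✓  (o5,f4,a1)→signed(a1,f4) ✓  (o5,f5,a3)→signed(a3,f5) ✓
Every restrictor triple satisfies the scope.

True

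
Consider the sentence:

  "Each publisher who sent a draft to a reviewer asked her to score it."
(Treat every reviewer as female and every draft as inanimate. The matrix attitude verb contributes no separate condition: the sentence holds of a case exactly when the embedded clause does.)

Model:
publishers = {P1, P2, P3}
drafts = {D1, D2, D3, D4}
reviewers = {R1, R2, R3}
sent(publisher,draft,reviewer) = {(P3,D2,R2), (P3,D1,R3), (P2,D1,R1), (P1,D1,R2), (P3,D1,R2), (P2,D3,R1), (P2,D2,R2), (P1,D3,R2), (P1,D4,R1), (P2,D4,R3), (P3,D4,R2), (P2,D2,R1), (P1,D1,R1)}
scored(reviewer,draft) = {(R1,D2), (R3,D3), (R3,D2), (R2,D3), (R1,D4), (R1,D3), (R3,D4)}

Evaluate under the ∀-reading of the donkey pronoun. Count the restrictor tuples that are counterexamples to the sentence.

"her" takes "a reviewer" as antecedent and "it" takes "a draft"; both are donkey pronouns co-varying with the restrictor.
Strong reading: for every (p,d,r) with sent(p,d,r), scored(r,d).
Restrictor triples: (P1,D1,R1)→scored(R1,D1) ✗  (P1,D1,R2)→scored(R2,D1) ✗  (P1,D3,R2)→scored(R2,D3) ✓  (P1,D4,R1)→scored(R1,D4) ✓  (P2,D1,R1)→scored(R1,D1) ✗  (P2,D2,R1)→scored(R1,D2) ✓  (P2,D2,R2)→scored(R2,D2) ✗  (P2,D3,R1)→scored(R1,D3) ✓  (P2,D4,R3)→scored(R3,D4) ✓  (P3,D1,R2)→scored(R2,D1) ✗  (P3,D1,R3)→scored(R3,D1) ✗  (P3,D2,R2)→scored(R2,D2) ✗  (P3,D4,R2)→scored(R2,D4) ✗
Counterexamples (restrictor triples failing the scope): 8.

8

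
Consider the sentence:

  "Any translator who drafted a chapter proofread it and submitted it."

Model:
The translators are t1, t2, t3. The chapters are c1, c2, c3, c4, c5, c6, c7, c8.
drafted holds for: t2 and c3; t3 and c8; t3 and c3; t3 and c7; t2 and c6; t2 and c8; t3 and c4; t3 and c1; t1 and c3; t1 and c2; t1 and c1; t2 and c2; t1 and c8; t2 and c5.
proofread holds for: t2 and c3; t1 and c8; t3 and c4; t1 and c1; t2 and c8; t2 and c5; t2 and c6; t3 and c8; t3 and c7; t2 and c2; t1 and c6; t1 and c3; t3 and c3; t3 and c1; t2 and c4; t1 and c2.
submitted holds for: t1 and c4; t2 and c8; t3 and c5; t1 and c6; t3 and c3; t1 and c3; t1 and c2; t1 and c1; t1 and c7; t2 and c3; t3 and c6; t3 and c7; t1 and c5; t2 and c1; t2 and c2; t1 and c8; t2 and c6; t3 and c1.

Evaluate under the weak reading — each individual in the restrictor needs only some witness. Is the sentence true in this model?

"it" takes "a chapter" as antecedent — a donkey pronoun bound across the clause boundary.
Weak reading: every translator t with some drafted-chapter has at least one drafted-chapter c such that proofread(t,c) ∧ submitted(t,c).
Per translator: t1:✓  t2:✓  t3:✓
Every translator in the restrictor has a witness.

True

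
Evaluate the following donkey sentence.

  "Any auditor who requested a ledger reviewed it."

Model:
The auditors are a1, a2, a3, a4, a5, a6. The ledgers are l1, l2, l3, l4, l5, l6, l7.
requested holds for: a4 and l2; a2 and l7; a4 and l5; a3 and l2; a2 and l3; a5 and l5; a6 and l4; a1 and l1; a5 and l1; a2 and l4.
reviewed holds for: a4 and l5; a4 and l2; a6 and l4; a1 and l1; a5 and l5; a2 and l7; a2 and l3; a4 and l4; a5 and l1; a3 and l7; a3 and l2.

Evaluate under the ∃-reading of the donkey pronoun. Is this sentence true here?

True

"it" takes "a ledger" as antecedent — a donkey pronoun bound across the clause boundary.
Weak reading: every auditor a with some requested-ledger has at least one requested-ledger l such that reviewed(a,l).
Per auditor: a1:✓  a2:✓  a3:✓  a4:✓  a5:✓  a6:✓
Every auditor in the restrictor has a witness.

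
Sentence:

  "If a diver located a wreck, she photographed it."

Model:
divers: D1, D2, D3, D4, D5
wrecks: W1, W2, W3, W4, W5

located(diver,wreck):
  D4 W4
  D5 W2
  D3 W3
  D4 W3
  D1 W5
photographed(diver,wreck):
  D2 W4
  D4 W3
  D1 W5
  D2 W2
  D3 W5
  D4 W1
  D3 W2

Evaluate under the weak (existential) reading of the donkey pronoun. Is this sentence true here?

"it" takes "a wreck" as antecedent — a donkey pronoun bound across the clause boundary.
Weak reading: every diver d with some located-wreck has at least one located-wreck w such that photographed(d,w).
Per diver: D1:✓  D3:✗  D4:✓  D5:✗
D3 has no witness among its located-wrecks.

False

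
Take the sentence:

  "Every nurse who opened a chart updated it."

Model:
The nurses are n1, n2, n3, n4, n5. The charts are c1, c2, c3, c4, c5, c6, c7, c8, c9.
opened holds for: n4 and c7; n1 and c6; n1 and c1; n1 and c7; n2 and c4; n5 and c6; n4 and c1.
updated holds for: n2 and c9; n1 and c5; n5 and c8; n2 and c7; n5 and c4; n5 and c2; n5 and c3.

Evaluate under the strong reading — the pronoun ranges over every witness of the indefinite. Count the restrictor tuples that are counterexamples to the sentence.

7

"it" takes "a chart" as antecedent — a donkey pronoun bound across the clause boundary.
Strong reading: for every (n,c) with opened(n,c), updated(n,c).
Restrictor pairs: (n1,c1) ✗  (n1,c6) ✗  (n1,c7) ✗  (n2,c4) ✗  (n4,c1) ✗  (n4,c7) ✗  (n5,c6) ✗
Counterexamples (restrictor pairs failing the scope): 7.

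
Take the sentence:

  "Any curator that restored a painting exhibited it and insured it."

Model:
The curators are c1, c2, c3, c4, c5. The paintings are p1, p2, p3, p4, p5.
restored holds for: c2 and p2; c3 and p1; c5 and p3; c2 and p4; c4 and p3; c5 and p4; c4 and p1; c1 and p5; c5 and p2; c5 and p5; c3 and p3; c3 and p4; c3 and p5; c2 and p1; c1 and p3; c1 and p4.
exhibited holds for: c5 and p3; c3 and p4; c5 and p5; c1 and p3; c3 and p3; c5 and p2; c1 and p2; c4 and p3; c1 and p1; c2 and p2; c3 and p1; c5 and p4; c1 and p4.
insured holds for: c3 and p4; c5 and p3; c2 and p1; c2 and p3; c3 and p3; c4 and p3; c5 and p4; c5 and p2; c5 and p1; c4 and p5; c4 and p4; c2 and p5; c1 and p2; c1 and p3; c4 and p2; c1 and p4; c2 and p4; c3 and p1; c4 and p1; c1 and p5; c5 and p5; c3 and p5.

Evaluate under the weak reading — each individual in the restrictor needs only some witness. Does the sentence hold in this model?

False

"it" takes "a painting" as antecedent — a donkey pronoun bound across the clause boundary.
Weak reading: every curator c with some restored-painting has at least one restored-painting p such that exhibited(c,p) ∧ insured(c,p).
Per curator: c1:✓  c2:✗  c3:✓  c4:✓  c5:✓
c2 has no witness among its restored-paintings.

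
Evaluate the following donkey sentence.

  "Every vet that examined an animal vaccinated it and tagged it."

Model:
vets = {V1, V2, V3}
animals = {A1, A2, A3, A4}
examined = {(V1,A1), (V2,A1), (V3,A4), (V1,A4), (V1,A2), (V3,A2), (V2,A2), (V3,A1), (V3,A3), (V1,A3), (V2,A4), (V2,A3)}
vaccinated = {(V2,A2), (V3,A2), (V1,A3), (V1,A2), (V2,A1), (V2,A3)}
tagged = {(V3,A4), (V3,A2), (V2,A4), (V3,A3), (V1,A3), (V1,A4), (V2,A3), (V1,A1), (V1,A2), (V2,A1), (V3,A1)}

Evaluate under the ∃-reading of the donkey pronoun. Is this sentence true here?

"it" takes "an animal" as antecedent — a donkey pronoun bound across the clause boundary.
Weak reading: every vet v with some examined-animal has at least one examined-animal a such that vaccinated(v,a) ∧ tagged(v,a).
Per vet: V1:✓  V2:✓  V3:✓
Every vet in the restrictor has a witness.

True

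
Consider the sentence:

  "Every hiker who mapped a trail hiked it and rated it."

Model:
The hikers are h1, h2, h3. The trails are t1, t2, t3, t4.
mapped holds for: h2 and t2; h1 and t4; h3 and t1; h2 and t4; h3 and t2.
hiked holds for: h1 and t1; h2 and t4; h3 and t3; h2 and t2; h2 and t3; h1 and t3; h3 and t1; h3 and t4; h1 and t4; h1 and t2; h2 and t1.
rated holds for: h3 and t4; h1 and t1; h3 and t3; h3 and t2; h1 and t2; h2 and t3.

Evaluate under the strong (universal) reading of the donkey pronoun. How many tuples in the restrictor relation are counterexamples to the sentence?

5

"it" takes "a trail" as antecedent — a donkey pronoun bound across the clause boundary.
Strong reading: for every (h,t) with mapped(h,t), hiked(h,t) ∧ rated(h,t).
Restrictor pairs: (h1,t4) ✗  (h2,t2) ✗  (h2,t4) ✗  (h3,t1) ✗  (h3,t2) ✗
Counterexamples (restrictor pairs failing the scope): 5.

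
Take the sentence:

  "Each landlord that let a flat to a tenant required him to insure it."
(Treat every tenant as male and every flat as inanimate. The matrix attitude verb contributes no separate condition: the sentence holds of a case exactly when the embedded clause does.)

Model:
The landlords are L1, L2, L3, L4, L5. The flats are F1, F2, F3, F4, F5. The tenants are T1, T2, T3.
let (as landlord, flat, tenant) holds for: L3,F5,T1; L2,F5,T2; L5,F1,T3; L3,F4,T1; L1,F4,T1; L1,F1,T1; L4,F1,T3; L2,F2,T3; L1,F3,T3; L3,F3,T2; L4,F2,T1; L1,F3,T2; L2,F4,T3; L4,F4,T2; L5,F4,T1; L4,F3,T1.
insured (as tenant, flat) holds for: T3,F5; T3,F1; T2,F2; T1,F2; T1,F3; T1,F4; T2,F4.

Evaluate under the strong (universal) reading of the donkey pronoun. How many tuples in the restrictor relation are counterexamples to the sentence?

"him" takes "a tenant" as antecedent and "it" takes "a flat"; both are donkey pronouns co-varying with the restrictor.
Strong reading: for every (l,f,t) with let(l,f,t), insured(t,f).
Restrictor triples: (L1,F1,T1)→insured(T1,F1) ✗  (L1,F3,T2)→insured(T2,F3) ✗  (L1,F3,T3)→insured(T3,F3) ✗  (L1,F4,T1)→insured(T1,F4) ✓  (L2,F2,T3)→insured(T3,F2) ✗  (L2,F4,T3)→insured(T3,F4) ✗  (L2,F5,T2)→insured(T2,F5) ✗  (L3,F3,T2)→insured(T2,F3) ✗  (L3,F4,T1)→insured(T1,F4) ✓  (L3,F5,T1)→insured(T1,F5) ✗  (L4,F1,T3)→insured(T3,F1) ✓  (L4,F2,T1)→insured(T1,F2) ✓  (L4,F3,T1)→insured(T1,F3) ✓  (L4,F4,T2)→insured(T2,F4) ✓  (L5,F1,T3)→insured(T3,F1) ✓  (L5,F4,T1)→insured(T1,F4) ✓
Counterexamples (restrictor triples failing the scope): 8.

8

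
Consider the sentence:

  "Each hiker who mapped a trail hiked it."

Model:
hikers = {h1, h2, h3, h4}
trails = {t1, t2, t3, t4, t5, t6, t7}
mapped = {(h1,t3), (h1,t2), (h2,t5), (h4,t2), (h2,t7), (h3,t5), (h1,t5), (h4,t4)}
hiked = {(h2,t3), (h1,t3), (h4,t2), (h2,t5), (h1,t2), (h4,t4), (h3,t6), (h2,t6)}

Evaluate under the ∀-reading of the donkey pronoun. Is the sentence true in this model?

"it" takes "a trail" as antecedent — a donkey pronoun bound across the clause boundary.
Strong reading: for every (h,t) with mapped(h,t), hiked(h,t).
Restrictor pairs: (h1,t2) ✓  (h1,t3) ✓  (h1,t5) ✗  (h2,t5) ✓  (h2,t7) ✗  (h3,t5) ✗  (h4,t2) ✓  (h4,t4) ✓
Counterexample: (h1,t5) is in mapped but fails the scope.

False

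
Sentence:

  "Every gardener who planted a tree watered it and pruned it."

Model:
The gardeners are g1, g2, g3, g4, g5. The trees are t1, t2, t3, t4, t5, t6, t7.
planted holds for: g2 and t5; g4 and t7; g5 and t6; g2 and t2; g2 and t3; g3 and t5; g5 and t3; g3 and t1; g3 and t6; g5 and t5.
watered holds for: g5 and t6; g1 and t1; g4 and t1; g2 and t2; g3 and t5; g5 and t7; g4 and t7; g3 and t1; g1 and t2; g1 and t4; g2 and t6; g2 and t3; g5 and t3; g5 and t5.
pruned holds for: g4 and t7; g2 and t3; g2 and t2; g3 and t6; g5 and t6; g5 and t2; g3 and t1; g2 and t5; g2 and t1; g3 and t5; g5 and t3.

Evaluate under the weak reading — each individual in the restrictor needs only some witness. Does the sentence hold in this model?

"it" takes "a tree" as antecedent — a donkey pronoun bound across the clause boundary.
Weak reading: every gardener g with some planted-tree has at least one planted-tree t such that watered(g,t) ∧ pruned(g,t).
Per gardener: g2:✓  g3:✓  g4:✓  g5:✓
Every gardener in the restrictor has a witness.

True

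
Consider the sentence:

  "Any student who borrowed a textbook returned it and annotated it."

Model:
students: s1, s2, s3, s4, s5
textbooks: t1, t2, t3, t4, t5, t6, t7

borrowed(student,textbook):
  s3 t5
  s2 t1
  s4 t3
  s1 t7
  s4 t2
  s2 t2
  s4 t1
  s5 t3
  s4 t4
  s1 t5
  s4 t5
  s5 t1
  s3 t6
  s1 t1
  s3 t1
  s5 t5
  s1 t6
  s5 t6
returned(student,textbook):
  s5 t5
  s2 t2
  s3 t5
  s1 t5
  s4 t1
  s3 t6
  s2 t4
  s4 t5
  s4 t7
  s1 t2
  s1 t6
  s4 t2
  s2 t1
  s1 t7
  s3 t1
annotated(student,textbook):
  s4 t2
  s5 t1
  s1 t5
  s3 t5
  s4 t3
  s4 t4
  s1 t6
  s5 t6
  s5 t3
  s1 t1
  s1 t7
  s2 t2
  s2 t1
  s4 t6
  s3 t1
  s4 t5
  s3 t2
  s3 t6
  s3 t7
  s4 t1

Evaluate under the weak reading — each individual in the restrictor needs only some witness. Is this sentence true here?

"it" takes "a textbook" as antecedent — a donkey pronoun bound across the clause boundary.
Weak reading: every student s with some borrowed-textbook has at least one borrowed-textbook t such that returned(s,t) ∧ annotated(s,t).
Per student: s1:✓  s2:✓  s3:✓  s4:✓  s5:✗
s5 has no witness among its borrowed-textbooks.

False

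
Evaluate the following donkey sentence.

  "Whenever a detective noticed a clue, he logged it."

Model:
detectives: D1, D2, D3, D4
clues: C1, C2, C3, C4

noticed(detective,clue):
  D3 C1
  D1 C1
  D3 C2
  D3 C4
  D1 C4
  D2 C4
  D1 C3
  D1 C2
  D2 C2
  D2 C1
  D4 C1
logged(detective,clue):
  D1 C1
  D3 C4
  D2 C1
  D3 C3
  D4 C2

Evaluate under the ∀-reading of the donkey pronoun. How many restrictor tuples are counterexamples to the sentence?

8

"it" takes "a clue" as antecedent — a donkey pronoun bound across the clause boundary.
Strong reading: for every (d,c) with noticed(d,c), logged(d,c).
Restrictor pairs: (D1,C1) ✓  (D1,C2) ✗  (D1,C3) ✗  (D1,C4) ✗  (D2,C1) ✓  (D2,C2) ✗  (D2,C4) ✗  (D3,C1) ✗  (D3,C2) ✗  (D3,C4) ✓  (D4,C1) ✗
Counterexamples (restrictor pairs failing the scope): 8.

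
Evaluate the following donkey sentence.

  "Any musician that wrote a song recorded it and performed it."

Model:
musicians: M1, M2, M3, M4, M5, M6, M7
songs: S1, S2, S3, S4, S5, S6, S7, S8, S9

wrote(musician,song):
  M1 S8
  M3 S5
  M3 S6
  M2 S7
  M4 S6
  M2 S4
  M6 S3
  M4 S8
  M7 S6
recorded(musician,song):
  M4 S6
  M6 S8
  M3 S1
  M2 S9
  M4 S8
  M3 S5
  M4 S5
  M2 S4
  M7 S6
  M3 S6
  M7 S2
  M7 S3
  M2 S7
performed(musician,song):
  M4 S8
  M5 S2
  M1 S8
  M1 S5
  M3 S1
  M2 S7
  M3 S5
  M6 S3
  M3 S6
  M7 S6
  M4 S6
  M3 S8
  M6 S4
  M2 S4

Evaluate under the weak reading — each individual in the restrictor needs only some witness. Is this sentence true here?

"it" takes "a song" as antecedent — a donkey pronoun bound across the clause boundary.
Weak reading: every musician m with some wrote-song has at least one wrote-song s such that recorded(m,s) ∧ performed(m,s).
Per musician: M1:✗  M2:✓  M3:✓  M4:✓  M6:✗  M7:✓
M1 has no witness among its wrote-songs.

False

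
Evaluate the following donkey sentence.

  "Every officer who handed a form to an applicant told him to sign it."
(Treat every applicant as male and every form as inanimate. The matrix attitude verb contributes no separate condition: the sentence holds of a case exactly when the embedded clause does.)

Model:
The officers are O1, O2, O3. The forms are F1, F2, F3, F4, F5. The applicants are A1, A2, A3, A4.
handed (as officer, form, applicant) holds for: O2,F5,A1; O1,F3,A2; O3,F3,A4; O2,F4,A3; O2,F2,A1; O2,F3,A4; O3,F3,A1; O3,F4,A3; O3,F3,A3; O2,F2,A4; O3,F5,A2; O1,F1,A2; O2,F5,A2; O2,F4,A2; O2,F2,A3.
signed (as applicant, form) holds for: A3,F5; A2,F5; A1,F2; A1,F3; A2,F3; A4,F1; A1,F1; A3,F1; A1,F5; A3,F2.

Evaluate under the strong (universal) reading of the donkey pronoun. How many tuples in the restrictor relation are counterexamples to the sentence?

"him" takes "an applicant" as antecedent and "it" takes "a form"; both are donkey pronouns co-varying with the restrictor.
Strong reading: for every (o,f,a) with handed(o,f,a), signed(a,f).
Restrictor triples: (O1,F1,A2)→signed(A2,F1) ✗  (O1,F3,A2)→signed(A2,F3) ✓  (O2,F2,A1)→signed(A1,F2) ✓  (O2,F2,A3)→signed(A3,F2) ✓  (O2,F2,A4)→signed(A4,F2) ✗  (O2,F3,A4)→signed(A4,F3) ✗  (O2,F4,A2)→signed(A2,F4) ✗  (O2,F4,A3)→signed(A3,F4) ✗  (O2,F5,A1)→signed(A1,F5) ✓  (O2,F5,A2)→signed(A2,F5) ✓  (O3,F3,A1)→signed(A1,F3) ✓  (O3,F3,A3)→signed(A3,F3) ✗  (O3,F3,A4)→signed(A4,F3) ✗  (O3,F4,A3)→signed(A3,F4) ✗  (O3,F5,A2)→signed(A2,F5) ✓
Counterexamples (restrictor triples failing the scope): 8.

8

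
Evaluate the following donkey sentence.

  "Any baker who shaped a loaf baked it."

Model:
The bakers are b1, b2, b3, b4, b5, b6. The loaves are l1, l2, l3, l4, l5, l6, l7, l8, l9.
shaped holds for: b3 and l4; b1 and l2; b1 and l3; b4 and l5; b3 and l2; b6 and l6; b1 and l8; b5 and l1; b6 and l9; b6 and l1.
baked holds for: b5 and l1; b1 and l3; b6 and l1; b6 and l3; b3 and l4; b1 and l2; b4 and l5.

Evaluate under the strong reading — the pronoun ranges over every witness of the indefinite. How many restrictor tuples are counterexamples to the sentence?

4

"it" takes "a loaf" as antecedent — a donkey pronoun bound across the clause boundary.
Strong reading: for every (b,l) with shaped(b,l), baked(b,l).
Restrictor pairs: (b1,l2) ✓  (b1,l3) ✓  (b1,l8) ✗  (b3,l2) ✗  (b3,l4) ✓  (b4,l5) ✓  (b5,l1) ✓  (b6,l1) ✓  (b6,l6) ✗  (b6,l9) ✗
Counterexamples (restrictor pairs failing the scope): 4.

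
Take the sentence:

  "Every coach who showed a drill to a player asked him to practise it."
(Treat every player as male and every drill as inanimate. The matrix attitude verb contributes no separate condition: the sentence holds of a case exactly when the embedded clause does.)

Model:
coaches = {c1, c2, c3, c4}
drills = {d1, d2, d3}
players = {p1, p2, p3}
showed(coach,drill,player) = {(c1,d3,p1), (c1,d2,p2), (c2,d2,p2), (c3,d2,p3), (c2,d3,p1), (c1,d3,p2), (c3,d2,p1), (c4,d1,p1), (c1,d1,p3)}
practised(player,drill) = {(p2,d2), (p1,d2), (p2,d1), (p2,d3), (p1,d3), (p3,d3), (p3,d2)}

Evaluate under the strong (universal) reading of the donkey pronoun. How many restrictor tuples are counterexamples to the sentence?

"him" takes "a player" as antecedent and "it" takes "a drill"; both are donkey pronouns co-varying with the restrictor.
Strong reading: for every (c,d,p) with showed(c,d,p), practised(p,d).
Restrictor triples: (c1,d1,p3)→practised(p3,d1) ✗  (c1,d2,p2)→practised(p2,d2) ✓  (c1,d3,p1)→practised(p1,d3) ✓  (c1,d3,p2)→practised(p2,d3) ✓  (c2,d2,p2)→practised(p2,d2) ✓  (c2,d3,p1)→practised(p1,d3) ✓  (c3,d2,p1)→practised(p1,d2) ✓  (c3,d2,p3)→practised(p3,d2) ✓  (c4,d1,p1)→practised(p1,d1) ✗
Counterexamples (restrictor triples failing the scope): 2.

2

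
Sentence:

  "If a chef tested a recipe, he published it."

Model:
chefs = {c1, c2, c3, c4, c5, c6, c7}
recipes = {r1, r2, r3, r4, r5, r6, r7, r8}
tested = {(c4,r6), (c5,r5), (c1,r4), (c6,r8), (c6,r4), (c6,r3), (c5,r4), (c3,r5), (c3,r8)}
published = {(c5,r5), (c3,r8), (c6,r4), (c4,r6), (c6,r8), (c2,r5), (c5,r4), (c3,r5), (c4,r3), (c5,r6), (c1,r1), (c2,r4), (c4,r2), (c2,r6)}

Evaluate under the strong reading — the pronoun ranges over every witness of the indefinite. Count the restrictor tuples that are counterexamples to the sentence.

2

"it" takes "a recipe" as antecedent — a donkey pronoun bound across the clause boundary.
Strong reading: for every (c,r) with tested(c,r), published(c,r).
Restrictor pairs: (c1,r4) ✗  (c3,r5) ✓  (c3,r8) ✓  (c4,r6) ✓  (c5,r4) ✓  (c5,r5) ✓  (c6,r3) ✗  (c6,r4) ✓  (c6,r8) ✓
Counterexamples (restrictor pairs failing the scope): 2.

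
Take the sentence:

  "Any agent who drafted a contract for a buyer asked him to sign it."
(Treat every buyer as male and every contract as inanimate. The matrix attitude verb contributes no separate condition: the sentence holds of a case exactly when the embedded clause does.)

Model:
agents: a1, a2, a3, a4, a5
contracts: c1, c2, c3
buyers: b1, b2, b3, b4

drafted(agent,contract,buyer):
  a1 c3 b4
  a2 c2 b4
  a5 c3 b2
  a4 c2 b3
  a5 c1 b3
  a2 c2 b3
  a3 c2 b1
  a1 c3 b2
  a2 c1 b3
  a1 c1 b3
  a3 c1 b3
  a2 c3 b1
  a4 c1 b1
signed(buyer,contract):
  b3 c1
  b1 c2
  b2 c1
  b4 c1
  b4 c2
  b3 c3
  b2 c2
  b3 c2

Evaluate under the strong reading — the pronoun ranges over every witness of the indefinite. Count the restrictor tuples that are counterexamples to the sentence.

"him" takes "a buyer" as antecedent and "it" takes "a contract"; both are donkey pronouns co-varying with the restrictor.
Strong reading: for every (a,c,b) with drafted(a,c,b), signed(b,c).
Restrictor triples: (a1,c1,b3)→signed(b3,c1) ✓  (a1,c3,b2)→signed(b2,c3) ✗  (a1,c3,b4)→signed(b4,c3) ✗  (a2,c1,b3)→signed(b3,c1) ✓  (a2,c2,b3)→signed(b3,c2) ✓  (a2,c2,b4)→signed(b4,c2) ✓  (a2,c3,b1)→signed(b1,c3) ✗  (a3,c1,b3)→signed(b3,c1) ✓  (a3,c2,b1)→signed(b1,c2) ✓  (a4,c1,b1)→signed(b1,c1) ✗  (a4,c2,b3)→signed(b3,c2) ✓  (a5,c1,b3)→signed(b3,c1) ✓  (a5,c3,b2)→signed(b2,c3) ✗
Counterexamples (restrictor triples failing the scope): 5.

5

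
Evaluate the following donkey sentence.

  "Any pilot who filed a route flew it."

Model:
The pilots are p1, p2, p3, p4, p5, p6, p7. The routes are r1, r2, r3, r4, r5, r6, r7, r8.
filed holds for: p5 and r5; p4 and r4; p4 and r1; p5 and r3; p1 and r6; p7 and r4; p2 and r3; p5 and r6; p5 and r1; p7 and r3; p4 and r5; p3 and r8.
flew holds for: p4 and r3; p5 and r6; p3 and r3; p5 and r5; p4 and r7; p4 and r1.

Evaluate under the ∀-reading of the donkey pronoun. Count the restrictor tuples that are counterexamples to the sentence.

"it" takes "a route" as antecedent — a donkey pronoun bound across the clause boundary.
Strong reading: for every (p,r) with filed(p,r), flew(p,r).
Restrictor pairs: (p1,r6) ✗  (p2,r3) ✗  (p3,r8) ✗  (p4,r1) ✓  (p4,r4) ✗  (p4,r5) ✗  (p5,r1) ✗  (p5,r3) ✗  (p5,r5) ✓  (p5,r6) ✓  (p7,r3) ✗  (p7,r4) ✗
Counterexamples (restrictor pairs failing the scope): 9.

9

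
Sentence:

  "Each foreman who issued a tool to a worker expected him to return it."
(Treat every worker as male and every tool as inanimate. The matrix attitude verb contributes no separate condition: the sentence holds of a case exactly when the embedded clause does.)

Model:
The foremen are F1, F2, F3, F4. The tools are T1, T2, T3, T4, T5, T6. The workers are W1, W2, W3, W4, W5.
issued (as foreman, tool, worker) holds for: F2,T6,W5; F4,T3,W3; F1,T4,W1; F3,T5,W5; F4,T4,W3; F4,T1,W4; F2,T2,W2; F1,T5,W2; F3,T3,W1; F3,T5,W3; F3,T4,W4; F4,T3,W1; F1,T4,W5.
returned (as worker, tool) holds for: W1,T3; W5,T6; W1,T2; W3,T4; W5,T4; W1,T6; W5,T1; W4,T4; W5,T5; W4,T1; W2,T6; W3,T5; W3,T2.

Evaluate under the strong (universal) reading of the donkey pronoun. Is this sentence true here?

"him" takes "a worker" as antecedent and "it" takes "a tool"; both are donkey pronouns co-varying with the restrictor.
Strong reading: for every (f,t,w) with issued(f,t,w), returned(w,t).
Restrictor triples: (F1,T4,W1)→returned(W1,T4) ✗  (F1,T4,W5)→returned(W5,T4) ✓  (F1,T5,W2)→returned(W2,T5) ✗  (F2,T2,W2)→returned(W2,T2) ✗  (F2,T6,W5)→returned(W5,T6) ✓  (F3,T3,W1)→returned(W1,T3) ✓  (F3,T4,W4)→returned(W4,T4) ✓  (F3,T5,W3)→returned(W3,T5) ✓  (F3,T5,W5)→returned(W5,T5) ✓  (F4,T1,W4)→returned(W4,T1) ✓  (F4,T3,W1)→returned(W1,T3) ✓  (F4,T3,W3)→returned(W3,T3) ✗  (F4,T4,W3)→returned(W3,T4) ✓
Counterexample: (F1,T4,W1) — returned(W1,T4) does not hold.

False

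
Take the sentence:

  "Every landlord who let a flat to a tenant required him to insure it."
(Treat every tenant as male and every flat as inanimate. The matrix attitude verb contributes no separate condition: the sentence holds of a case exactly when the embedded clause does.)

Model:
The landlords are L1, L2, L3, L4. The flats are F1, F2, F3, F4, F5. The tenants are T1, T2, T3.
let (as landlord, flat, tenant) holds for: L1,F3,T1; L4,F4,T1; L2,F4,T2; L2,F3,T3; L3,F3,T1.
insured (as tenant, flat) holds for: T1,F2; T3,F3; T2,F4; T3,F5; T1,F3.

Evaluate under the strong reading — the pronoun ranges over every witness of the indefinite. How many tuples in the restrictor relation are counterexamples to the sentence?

"him" takes "a tenant" as antecedent and "it" takes "a flat"; both are donkey pronouns co-varying with the restrictor.
Strong reading: for every (l,f,t) with let(l,f,t), insured(t,f).
Restrictor triples: (L1,F3,T1)→insured(T1,F3) ✓  (L2,F3,T3)→insured(T3,F3) ✓  (L2,F4,T2)→insured(T2,F4) ✓  (L3,F3,T1)→insured(T1,F3) ✓  (L4,F4,T1)→insured(T1,F4) ✗
Counterexamples (restrictor triples failing the scope): 1.

1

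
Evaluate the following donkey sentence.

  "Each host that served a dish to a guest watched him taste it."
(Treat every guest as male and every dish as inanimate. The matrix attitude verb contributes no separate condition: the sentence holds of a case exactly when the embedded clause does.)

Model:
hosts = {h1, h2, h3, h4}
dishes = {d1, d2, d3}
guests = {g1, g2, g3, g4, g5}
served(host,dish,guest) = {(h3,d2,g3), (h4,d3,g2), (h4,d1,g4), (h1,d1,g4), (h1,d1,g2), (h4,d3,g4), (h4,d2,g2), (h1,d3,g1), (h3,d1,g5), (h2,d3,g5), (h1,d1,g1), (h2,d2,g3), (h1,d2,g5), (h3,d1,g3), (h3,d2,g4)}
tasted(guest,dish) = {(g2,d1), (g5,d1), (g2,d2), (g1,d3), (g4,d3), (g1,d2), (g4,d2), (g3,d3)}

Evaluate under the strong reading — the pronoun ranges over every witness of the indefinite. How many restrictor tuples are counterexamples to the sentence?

"him" takes "a guest" as antecedent and "it" takes "a dish"; both are donkey pronouns co-varying with the restrictor.
Strong reading: for every (h,d,g) with served(h,d,g), tasted(g,d).
Restrictor triples: (h1,d1,g1)→tasted(g1,d1) ✗  (h1,d1,g2)→tasted(g2,d1) ✓  (h1,d1,g4)→tasted(g4,d1) ✗  (h1,d2,g5)→tasted(g5,d2) ✗  (h1,d3,g1)→tasted(g1,d3) ✓  (h2,d2,g3)→tasted(g3,d2) ✗  (h2,d3,g5)→tasted(g5,d3) ✗  (h3,d1,g3)→tasted(g3,d1) ✗  (h3,d1,g5)→tasted(g5,d1) ✓  (h3,d2,g3)→tasted(g3,d2) ✗  (h3,d2,g4)→tasted(g4,d2) ✓  (h4,d1,g4)→tasted(g4,d1) ✗  (h4,d2,g2)→tasted(g2,d2) ✓  (h4,d3,g2)→tasted(g2,d3) ✗  (h4,d3,g4)→tasted(g4,d3) ✓
Counterexamples (restrictor triples failing the scope): 9.

9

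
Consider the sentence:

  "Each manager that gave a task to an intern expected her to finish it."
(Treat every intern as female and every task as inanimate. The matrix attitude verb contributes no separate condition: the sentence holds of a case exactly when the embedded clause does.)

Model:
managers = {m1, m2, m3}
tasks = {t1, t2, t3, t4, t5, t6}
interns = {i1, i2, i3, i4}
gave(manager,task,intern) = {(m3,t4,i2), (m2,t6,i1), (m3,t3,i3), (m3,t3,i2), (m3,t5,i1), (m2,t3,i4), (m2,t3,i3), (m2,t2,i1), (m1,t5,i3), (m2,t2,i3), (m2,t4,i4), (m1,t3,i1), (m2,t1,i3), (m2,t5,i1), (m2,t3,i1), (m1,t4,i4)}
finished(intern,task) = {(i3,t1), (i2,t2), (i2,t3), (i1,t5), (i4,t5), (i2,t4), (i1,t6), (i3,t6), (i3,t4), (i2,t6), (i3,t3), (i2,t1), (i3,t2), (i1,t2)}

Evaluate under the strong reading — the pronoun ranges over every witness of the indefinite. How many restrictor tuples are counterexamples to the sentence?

6

"her" takes "an intern" as antecedent and "it" takes "a task"; both are donkey pronouns co-varying with the restrictor.
Strong reading: for every (m,t,i) with gave(m,t,i), finished(i,t).
Restrictor triples: (m1,t3,i1)→finished(i1,t3) ✗  (m1,t4,i4)→finished(i4,t4) ✗  (m1,t5,i3)→finished(i3,t5) ✗  (m2,t1,i3)→finished(i3,t1) ✓  (m2,t2,i1)→finished(i1,t2) ✓  (m2,t2,i3)→finished(i3,t2) ✓  (m2,t3,i1)→finished(i1,t3) ✗  (m2,t3,i3)→finished(i3,t3) ✓  (m2,t3,i4)→finished(i4,t3) ✗  (m2,t4,i4)→finished(i4,t4) ✗  (m2,t5,i1)→finished(i1,t5) ✓  (m2,t6,i1)→finished(i1,t6) ✓  (m3,t3,i2)→finished(i2,t3) ✓  (m3,t3,i3)→finished(i3,t3) ✓  (m3,t4,i2)→finished(i2,t4) ✓  (m3,t5,i1)→finished(i1,t5) ✓
Counterexamples (restrictor triples failing the scope): 6.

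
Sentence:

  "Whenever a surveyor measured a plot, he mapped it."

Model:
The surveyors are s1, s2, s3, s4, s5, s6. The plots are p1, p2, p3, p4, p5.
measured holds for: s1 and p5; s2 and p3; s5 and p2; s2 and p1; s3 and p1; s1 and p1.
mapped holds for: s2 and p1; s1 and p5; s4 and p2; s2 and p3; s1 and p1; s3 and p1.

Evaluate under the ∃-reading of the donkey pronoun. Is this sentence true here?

"it" takes "a plot" as antecedent — a donkey pronoun bound across the clause boundary.
Weak reading: every surveyor s with some measured-plot has at least one measured-plot p such that mapped(s,p).
Per surveyor: s1:✓  s2:✓  s3:✓  s5:✗
s5 has no witness among its measured-plots.

False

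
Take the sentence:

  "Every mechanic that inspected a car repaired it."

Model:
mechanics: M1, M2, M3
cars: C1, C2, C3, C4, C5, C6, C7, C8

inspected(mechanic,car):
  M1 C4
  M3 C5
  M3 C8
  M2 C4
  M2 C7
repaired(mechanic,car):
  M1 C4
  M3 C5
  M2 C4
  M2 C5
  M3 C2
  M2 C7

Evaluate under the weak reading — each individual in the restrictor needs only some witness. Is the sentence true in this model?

True

"it" takes "a car" as antecedent — a donkey pronoun bound across the clause boundary.
Weak reading: every mechanic m with some inspected-car has at least one inspected-car c such that repaired(m,c).
Per mechanic: M1:✓  M2:✓  M3:✓
Every mechanic in the restrictor has a witness.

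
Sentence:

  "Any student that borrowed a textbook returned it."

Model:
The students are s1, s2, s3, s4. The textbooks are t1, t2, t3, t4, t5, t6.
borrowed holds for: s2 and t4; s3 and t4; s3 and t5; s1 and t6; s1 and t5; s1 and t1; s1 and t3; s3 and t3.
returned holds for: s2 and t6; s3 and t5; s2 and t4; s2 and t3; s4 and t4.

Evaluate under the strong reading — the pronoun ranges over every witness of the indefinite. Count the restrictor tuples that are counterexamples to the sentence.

"it" takes "a textbook" as antecedent — a donkey pronoun bound across the clause boundary.
Strong reading: for every (s,t) with borrowed(s,t), returned(s,t).
Restrictor pairs: (s1,t1) ✗  (s1,t3) ✗  (s1,t5) ✗  (s1,t6) ✗  (s2,t4) ✓  (s3,t3) ✗  (s3,t4) ✗  (s3,t5) ✓
Counterexamples (restrictor pairs failing the scope): 6.

6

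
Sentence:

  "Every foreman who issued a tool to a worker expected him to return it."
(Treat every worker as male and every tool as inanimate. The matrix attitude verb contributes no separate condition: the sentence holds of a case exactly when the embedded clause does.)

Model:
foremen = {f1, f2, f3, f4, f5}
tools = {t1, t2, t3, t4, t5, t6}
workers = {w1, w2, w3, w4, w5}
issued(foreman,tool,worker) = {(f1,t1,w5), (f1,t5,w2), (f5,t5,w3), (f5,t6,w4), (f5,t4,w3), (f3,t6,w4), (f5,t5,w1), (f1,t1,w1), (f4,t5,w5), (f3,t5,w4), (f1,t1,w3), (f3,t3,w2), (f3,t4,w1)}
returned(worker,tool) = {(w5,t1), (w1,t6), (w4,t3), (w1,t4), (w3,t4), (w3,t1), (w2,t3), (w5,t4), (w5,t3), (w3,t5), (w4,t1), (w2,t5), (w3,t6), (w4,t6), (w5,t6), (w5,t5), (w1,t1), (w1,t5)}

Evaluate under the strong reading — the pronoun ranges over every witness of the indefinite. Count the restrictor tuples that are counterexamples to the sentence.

1

"him" takes "a worker" as antecedent and "it" takes "a tool"; both are donkey pronouns co-varying with the restrictor.
Strong reading: for every (f,t,w) with issued(f,t,w), returned(w,t).
Restrictor triples: (f1,t1,w1)→returned(w1,t1) ✓  (f1,t1,w3)→returned(w3,t1) ✓  (f1,t1,w5)→returned(w5,t1) ✓  (f1,t5,w2)→returned(w2,t5) ✓  (f3,t3,w2)→returned(w2,t3) ✓  (f3,t4,w1)→returned(w1,t4) ✓  (f3,t5,w4)→returned(w4,t5) ✗  (f3,t6,w4)→returned(w4,t6) ✓  (f4,t5,w5)→returned(w5,t5) ✓  (f5,t4,w3)→returned(w3,t4) ✓  (f5,t5,w1)→returned(w1,t5) ✓  (f5,t5,w3)→returned(w3,t5) ✓  (f5,t6,w4)→returned(w4,t6) ✓
Counterexamples (restrictor triples failing the scope): 1.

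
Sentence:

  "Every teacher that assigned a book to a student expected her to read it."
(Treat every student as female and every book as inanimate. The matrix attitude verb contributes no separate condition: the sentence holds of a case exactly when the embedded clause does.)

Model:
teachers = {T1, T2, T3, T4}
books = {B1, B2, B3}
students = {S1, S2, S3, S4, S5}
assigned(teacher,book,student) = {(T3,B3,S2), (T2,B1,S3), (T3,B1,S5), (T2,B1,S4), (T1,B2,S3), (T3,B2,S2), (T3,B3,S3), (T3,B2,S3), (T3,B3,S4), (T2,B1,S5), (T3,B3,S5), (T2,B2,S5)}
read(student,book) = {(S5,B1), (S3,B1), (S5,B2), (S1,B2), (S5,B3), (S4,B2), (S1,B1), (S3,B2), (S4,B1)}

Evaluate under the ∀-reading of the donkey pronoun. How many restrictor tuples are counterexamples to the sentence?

4

"her" takes "a student" as antecedent and "it" takes "a book"; both are donkey pronouns co-varying with the restrictor.
Strong reading: for every (t,b,s) with assigned(t,b,s), read(s,b).
Restrictor triples: (T1,B2,S3)→read(S3,B2) ✓  (T2,B1,S3)→read(S3,B1) ✓  (T2,B1,S4)→read(S4,B1) ✓  (T2,B1,S5)→read(S5,B1) ✓  (T2,B2,S5)→read(S5,B2) ✓  (T3,B1,S5)→read(S5,B1) ✓  (T3,B2,S2)→read(S2,B2) ✗  (T3,B2,S3)→read(S3,B2) ✓  (T3,B3,S2)→read(S2,B3) ✗  (T3,B3,S3)→read(S3,B3) ✗  (T3,B3,S4)→read(S4,B3) ✗  (T3,B3,S5)→read(S5,B3) ✓
Counterexamples (restrictor triples failing the scope): 4.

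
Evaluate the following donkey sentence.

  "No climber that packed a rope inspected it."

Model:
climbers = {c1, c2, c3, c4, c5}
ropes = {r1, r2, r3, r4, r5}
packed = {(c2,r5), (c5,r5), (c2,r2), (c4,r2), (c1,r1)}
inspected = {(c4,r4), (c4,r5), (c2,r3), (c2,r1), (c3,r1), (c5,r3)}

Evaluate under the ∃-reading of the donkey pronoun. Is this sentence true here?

"it" takes "a rope" as antecedent — a donkey pronoun bound across the clause boundary.
Truth condition: for no (c,r) with packed(c,r) does inspected(c,r) hold.
Restrictor pairs — does the scope hold? (c1,r1):fails  (c2,r2):fails  (c2,r5):fails  (c4,r2):fails  (c5,r5):fails
Scope holds for no restrictor pair, so the sentence is true.

True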